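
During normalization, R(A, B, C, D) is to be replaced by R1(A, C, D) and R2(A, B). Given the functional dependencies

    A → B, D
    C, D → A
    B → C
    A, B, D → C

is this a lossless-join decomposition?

Yes

Common attributes: R1 ∩ R2 = {A}.
Closure of {A}: A → B, D applies, adding B, D; B → C applies, adding C. So (A)⁺ = {A, B, C, D}.
This closure contains every attribute of R1, so R1 ∩ R2 → R1. The join is lossless.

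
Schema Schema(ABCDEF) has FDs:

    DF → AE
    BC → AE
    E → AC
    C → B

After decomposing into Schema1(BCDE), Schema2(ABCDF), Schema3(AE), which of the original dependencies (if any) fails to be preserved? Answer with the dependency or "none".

DF → AE: restricted closure across fragments reaches AE.
BC → AE: restricted closure across fragments reaches AE.
E → AC: restricted closure across fragments reaches AC.
C → B lies within Schema1.
Every dependency is enforceable on the fragments, so the decomposition is dependency-preserving.

none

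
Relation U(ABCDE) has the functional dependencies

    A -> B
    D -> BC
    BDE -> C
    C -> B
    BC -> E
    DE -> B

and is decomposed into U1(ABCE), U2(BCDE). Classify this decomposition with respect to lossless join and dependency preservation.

lossy but dependency-preserving

Lossless test: (BCE)⁺ = {BCE}, which is a superkey of neither fragment — lossy.
Dependency preservation: every FD's attributes lie within a single fragment, so each can be enforced locally — preserved.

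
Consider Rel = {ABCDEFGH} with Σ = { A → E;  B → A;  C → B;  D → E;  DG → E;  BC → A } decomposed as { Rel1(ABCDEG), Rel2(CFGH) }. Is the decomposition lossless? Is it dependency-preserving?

lossy but dependency-preserving

Lossless test: (CG)⁺ = {ABCEG}, which is a superkey of neither fragment — lossy.
Dependency preservation: every FD's attributes lie within a single fragment, so each can be enforced locally — preserved.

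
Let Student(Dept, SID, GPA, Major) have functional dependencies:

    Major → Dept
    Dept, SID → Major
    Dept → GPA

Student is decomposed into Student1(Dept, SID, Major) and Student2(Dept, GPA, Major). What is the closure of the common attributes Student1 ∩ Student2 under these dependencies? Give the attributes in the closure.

Student1 ∩ Student2 = {Dept, Major}.
Dept → GPA applies, adding GPA
Closure: {Dept, GPA, Major}.

Dept, GPA, Major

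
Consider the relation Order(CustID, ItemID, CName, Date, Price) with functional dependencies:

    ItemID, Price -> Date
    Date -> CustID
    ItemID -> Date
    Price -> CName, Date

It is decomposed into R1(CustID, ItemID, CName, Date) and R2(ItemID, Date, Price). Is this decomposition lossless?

No

Common attributes: R1 ∩ R2 = {ItemID, Date}.
Closure of {ItemID, Date}: Date → CustID applies, adding CustID. So (ItemID, Date)⁺ = {CustID, ItemID, Date}.
The closure contains neither all of R1 = {CustID, ItemID, CName, Date} nor all of R2 = {ItemID, Date, Price}, so the common attributes are not a superkey of either fragment. The join is lossy.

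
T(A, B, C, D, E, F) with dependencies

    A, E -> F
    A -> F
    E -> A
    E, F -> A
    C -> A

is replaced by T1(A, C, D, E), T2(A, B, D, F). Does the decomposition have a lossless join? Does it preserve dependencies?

Lossless test: (A, D)⁺ = {A, D, F}, which is a superkey of neither fragment — lossy.
Dependency preservation: A, E → F; E, F → A are not contained in any single fragment, but the restricted closure of each left-hand side across the fragments still reaches the right-hand side; the remaining FDs each lie inside some fragment. All dependencies are preserved.

lossy but dependency-preserving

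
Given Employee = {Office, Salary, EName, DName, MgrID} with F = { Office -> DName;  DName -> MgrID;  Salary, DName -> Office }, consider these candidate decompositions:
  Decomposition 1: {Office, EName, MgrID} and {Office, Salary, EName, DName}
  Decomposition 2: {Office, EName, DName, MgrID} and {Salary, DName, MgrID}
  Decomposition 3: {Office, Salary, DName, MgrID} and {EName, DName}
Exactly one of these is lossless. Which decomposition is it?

Decomposition 1

Decomposition 1: common = {Office, EName}, closure = {Office, EName, DName, MgrID} → lossless.
Decomposition 2: common = {DName, MgrID}, closure = {DName, MgrID} → lossy.
Decomposition 3: common = {DName}, closure = {DName, MgrID} → lossy.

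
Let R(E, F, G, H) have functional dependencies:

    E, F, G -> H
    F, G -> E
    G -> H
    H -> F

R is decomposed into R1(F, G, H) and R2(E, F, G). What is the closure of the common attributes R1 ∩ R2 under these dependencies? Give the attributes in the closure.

E, F, G, H

R1 ∩ R2 = {F, G}.
F, G → E applies, adding E
G → H applies, adding H
Closure: {E, F, G, H}.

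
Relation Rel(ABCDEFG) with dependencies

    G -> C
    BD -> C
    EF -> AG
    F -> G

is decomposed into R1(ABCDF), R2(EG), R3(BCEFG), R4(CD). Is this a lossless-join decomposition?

Chase test. Columns are ABCDEFG; row i has aⱼ where attribute j ∈ Ri, else bᵢⱼ.
Initial tableau (one row per fragment):
  row 1: a1 a2 a3 a4 b15 a6 b17
  row 2: b21 b22 b23 b24 a5 b26 a7
  row 3: b31 a2 a3 b34 a5 a6 a7
  row 4: b41 b42 a3 a4 b45 b46 b47
Rows 2 and 3 agree on G; apply G→C and equate their C entries.
Rows 1 and 3 agree on F; apply F→G and equate their G entries.
No row becomes fully distinguished — the join is lossy.

No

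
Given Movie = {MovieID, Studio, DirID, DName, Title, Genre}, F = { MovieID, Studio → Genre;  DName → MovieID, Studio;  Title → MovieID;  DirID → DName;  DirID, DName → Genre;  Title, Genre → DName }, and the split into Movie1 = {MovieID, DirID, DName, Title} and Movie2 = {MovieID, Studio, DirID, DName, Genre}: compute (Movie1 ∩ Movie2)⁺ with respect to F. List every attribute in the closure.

MovieID, Studio, DirID, DName, Genre

Movie1 ∩ Movie2 = {MovieID, DirID, DName}.
DName → MovieID, Studio applies, adding Studio
DirID, DName → Genre applies, adding Genre
Closure: {MovieID, Studio, DirID, DName, Genre}.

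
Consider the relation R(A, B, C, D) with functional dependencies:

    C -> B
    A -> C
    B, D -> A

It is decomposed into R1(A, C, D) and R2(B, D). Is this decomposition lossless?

No

Common attributes: R1 ∩ R2 = {D}.
No dependency enlarges {D}, so (D)⁺ = {D}.
The closure contains neither all of R1 = {A, C, D} nor all of R2 = {B, D}, so the common attributes are not a superkey of either fragment. The join is lossy.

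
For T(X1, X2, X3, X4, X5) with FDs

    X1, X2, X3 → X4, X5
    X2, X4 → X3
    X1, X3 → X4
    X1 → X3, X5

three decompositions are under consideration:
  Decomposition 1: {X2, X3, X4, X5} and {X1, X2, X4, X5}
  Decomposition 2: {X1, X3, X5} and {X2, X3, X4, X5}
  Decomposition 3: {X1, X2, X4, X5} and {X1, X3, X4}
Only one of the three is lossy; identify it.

Decomposition 1: common = {X2, X4, X5}, closure = {X2, X3, X4, X5} → lossless.
Decomposition 2: common = {X3, X5}, closure = {X3, X5} → lossy.
Decomposition 3: common = {X1, X4}, closure = {X1, X3, X4, X5} → lossless.

Decomposition 2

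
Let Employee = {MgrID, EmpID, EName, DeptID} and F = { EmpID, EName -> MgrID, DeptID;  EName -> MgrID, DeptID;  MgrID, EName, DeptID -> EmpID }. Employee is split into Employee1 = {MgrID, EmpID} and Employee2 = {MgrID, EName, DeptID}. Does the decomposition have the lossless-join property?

No

Common attributes: Employee1 ∩ Employee2 = {MgrID}.
No dependency enlarges {MgrID}, so (MgrID)⁺ = {MgrID}.
The closure contains neither all of Employee1 = {MgrID, EmpID} nor all of Employee2 = {MgrID, EName, DeptID}, so the common attributes are not a superkey of either fragment. The join is lossy.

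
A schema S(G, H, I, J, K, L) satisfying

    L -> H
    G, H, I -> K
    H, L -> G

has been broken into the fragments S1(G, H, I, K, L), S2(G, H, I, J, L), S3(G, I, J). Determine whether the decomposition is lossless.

Yes

Chase test. Columns are G, H, I, J, K, L; row i has aⱼ where attribute j ∈ Si, else bᵢⱼ.
Initial tableau (one row per fragment):
  row 1: a1 a2 a3 b14 a5 a6
  row 2: a1 a2 a3 a4 b25 a6
  row 3: a1 b32 a3 a4 b35 b36
Rows 1 and 2 agree on G, H, I; apply G, H, I→K and equate their K entries.
Row 2 is now all distinguished symbols — the join is lossless.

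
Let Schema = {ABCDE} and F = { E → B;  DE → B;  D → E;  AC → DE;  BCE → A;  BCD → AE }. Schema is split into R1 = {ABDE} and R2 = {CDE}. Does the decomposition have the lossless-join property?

Common attributes: R1 ∩ R2 = {DE}.
Closure of {DE}: E → B applies, adding B. So (DE)⁺ = {BDE}.
The closure contains neither all of R1 = {ABDE} nor all of R2 = {CDE}, so the common attributes are not a superkey of either fragment. The join is lossy.

No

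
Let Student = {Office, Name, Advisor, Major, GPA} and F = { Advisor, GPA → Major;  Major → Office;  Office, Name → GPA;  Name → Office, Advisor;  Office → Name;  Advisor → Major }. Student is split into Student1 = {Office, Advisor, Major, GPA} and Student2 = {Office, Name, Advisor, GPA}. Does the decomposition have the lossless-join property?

Common attributes: Student1 ∩ Student2 = {Office, Advisor, GPA}.
Closure of {Office, Advisor, GPA}: Advisor, GPA → Major applies, adding Major; Office → Name applies, adding Name. So (Office, Advisor, GPA)⁺ = {Office, Name, Advisor, Major, GPA}.
This closure contains every attribute of Student1, so Student1 ∩ Student2 → Student1. The join is lossless.

Yes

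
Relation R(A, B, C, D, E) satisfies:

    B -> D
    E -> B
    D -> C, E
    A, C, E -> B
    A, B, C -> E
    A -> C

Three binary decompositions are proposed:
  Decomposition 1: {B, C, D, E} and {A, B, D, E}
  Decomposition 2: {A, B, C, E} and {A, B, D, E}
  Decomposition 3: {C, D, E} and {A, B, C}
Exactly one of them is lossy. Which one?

Decomposition 3

Decomposition 1: common = {B, D, E}, closure = {B, C, D, E} → lossless.
Decomposition 2: common = {A, B, E}, closure = {A, B, C, D, E} → lossless.
Decomposition 3: common = {C}, closure = {C} → lossy.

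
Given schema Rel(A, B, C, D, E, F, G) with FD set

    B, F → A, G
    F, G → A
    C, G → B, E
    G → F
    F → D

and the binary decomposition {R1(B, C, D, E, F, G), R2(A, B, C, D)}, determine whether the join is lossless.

Common attributes: R1 ∩ R2 = {B, C, D}.
No dependency enlarges {B, C, D}, so (B, C, D)⁺ = {B, C, D}.
The closure contains neither all of R1 = {B, C, D, E, F, G} nor all of R2 = {A, B, C, D}, so the common attributes are not a superkey of either fragment. The join is lossy.

No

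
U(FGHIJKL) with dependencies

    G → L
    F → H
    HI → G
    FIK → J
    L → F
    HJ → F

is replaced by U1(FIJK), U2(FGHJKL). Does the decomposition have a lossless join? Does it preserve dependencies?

lossy and not dependency-preserving

Lossless test: (FJK)⁺ = {FHJK}, which is a superkey of neither fragment — lossy.
Dependency preservation: the restricted closure of {HI} across the fragments never reaches {G}, so HI → G cannot be enforced without a join — not preserved.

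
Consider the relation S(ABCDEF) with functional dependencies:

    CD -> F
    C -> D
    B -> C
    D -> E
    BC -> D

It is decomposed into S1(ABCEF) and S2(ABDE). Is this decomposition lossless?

Common attributes: S1 ∩ S2 = {ABE}.
Closure of {ABE}: B → C applies, adding C; BC → D applies, adding D; CD → F applies, adding F. So (ABE)⁺ = {ABCDEF}.
This closure contains every attribute of S1, so S1 ∩ S2 → S1. The join is lossless.

Yes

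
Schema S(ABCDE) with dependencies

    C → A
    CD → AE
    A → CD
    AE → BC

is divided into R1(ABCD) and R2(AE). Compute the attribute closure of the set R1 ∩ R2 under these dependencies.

ABCDE

R1 ∩ R2 = {A}.
A → CD applies, adding CD
CD → AE applies, adding E
AE → BC applies, adding B
Closure: {ABCDE}.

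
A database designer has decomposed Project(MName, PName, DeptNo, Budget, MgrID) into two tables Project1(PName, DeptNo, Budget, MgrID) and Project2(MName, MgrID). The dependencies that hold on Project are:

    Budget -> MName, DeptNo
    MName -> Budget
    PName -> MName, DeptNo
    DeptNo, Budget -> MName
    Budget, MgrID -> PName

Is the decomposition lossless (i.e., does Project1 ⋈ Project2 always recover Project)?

Common attributes: Project1 ∩ Project2 = {MgrID}.
No dependency enlarges {MgrID}, so (MgrID)⁺ = {MgrID}.
The closure contains neither all of Project1 = {PName, DeptNo, Budget, MgrID} nor all of Project2 = {MName, MgrID}, so the common attributes are not a superkey of either fragment. The join is lossy.

No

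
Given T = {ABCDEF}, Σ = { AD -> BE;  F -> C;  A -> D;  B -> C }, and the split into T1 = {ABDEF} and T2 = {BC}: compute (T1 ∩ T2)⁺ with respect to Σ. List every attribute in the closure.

T1 ∩ T2 = {B}.
B → C applies, adding C
Closure: {BC}.

BC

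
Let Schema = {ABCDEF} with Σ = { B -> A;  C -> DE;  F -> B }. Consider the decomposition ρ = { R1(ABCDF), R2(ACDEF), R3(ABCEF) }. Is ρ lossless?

Chase test. Columns are ABCDEF; row i has aⱼ where attribute j ∈ Ri, else bᵢⱼ.
Initial tableau (one row per fragment):
  row 1: a1 a2 a3 a4 b15 a6
  row 2: a1 b22 a3 a4 a5 a6
  row 3: a1 a2 a3 b34 a5 a6
Rows 1 and 2 agree on C; apply C→DE and equate their DE entries.
Rows 1 and 3 agree on C; apply C→DE and equate their DE entries.
Rows 1 and 2 agree on F; apply F→B and equate their B entries.
Row 1 is now all distinguished symbols — the join is lossless.

Yes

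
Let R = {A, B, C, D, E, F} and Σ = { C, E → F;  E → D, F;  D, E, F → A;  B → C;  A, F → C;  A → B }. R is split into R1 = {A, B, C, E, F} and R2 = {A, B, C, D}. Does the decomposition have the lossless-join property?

No

Common attributes: R1 ∩ R2 = {A, B, C}.
No dependency enlarges {A, B, C}, so (A, B, C)⁺ = {A, B, C}.
The closure contains neither all of R1 = {A, B, C, E, F} nor all of R2 = {A, B, C, D}, so the common attributes are not a superkey of either fragment. The join is lossy.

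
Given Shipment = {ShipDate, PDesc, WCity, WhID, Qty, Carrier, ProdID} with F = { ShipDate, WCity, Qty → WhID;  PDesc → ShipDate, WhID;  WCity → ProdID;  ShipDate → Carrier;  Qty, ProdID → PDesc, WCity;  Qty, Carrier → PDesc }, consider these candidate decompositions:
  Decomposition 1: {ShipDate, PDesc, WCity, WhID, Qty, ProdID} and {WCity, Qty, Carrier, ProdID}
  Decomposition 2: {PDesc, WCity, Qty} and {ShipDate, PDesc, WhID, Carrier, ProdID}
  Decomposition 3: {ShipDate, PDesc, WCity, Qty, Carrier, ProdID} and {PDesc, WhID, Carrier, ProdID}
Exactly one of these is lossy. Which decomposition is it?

Decomposition 1: common = {WCity, Qty, ProdID}, closure = {ShipDate, PDesc, WCity, WhID, Qty, Carrier, ProdID} → lossless.
Decomposition 2: common = {PDesc}, closure = {ShipDate, PDesc, WhID, Carrier} → lossy.
Decomposition 3: common = {PDesc, Carrier, ProdID}, closure = {ShipDate, PDesc, WhID, Carrier, ProdID} → lossless.

Decomposition 2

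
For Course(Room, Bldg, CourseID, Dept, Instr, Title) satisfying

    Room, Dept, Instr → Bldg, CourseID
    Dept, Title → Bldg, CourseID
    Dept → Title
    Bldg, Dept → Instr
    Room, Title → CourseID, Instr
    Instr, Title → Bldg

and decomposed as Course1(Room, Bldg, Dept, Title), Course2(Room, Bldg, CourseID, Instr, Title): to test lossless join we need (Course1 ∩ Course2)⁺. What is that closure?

Course1 ∩ Course2 = {Room, Bldg, Title}.
Room, Title → CourseID, Instr applies, adding CourseID, Instr
Closure: {Room, Bldg, CourseID, Instr, Title}.

Room, Bldg, CourseID, Instr, Title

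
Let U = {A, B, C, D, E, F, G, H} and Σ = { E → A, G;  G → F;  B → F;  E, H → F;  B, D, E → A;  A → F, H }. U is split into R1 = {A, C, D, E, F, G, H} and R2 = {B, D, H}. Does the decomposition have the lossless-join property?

No

Common attributes: R1 ∩ R2 = {D, H}.
No dependency enlarges {D, H}, so (D, H)⁺ = {D, H}.
The closure contains neither all of R1 = {A, C, D, E, F, G, H} nor all of R2 = {B, D, H}, so the common attributes are not a superkey of either fragment. The join is lossy.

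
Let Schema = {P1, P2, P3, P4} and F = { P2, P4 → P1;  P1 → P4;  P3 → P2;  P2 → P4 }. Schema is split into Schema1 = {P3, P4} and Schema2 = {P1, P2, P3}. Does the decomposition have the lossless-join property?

Yes

Common attributes: Schema1 ∩ Schema2 = {P3}.
Closure of {P3}: P3 → P2 applies, adding P2; P2 → P4 applies, adding P4; P2, P4 → P1 applies, adding P1. So (P3)⁺ = {P1, P2, P3, P4}.
This closure contains every attribute of Schema1, so Schema1 ∩ Schema2 → Schema1. The join is lossless.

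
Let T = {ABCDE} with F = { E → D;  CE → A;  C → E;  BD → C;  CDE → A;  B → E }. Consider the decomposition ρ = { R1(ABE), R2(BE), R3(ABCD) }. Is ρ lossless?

Chase test. Columns are ABCDE; row i has aⱼ where attribute j ∈ Ri, else bᵢⱼ.
Initial tableau (one row per fragment):
  row 1: a1 a2 b13 b14 a5
  row 2: b21 a2 b23 b24 a5
  row 3: a1 a2 a3 a4 b35
Rows 1 and 2 agree on E; apply E→D and equate their D entries.
Rows 1 and 2 agree on BD; apply BD→C and equate their C entries.
Rows 1 and 2 agree on CDE; apply CDE→A and equate their A entries.
Rows 1 and 3 agree on B; apply B→E and equate their E entries.
Rows 1 and 3 agree on E; apply E→D and equate their D entries.
Rows 1 and 3 agree on BD; apply BD→C and equate their C entries.
Row 1 is now all distinguished symbols — the join is lossless.

Yes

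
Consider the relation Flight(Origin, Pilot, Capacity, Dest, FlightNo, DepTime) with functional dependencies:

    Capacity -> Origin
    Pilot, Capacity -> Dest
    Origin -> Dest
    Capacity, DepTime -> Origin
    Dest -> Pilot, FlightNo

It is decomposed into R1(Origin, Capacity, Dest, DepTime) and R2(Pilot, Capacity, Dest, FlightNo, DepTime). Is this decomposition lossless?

Common attributes: R1 ∩ R2 = {Capacity, Dest, DepTime}.
Closure of {Capacity, Dest, DepTime}: Capacity → Origin applies, adding Origin; Dest → Pilot, FlightNo applies, adding Pilot, FlightNo. So (Capacity, Dest, DepTime)⁺ = {Origin, Pilot, Capacity, Dest, FlightNo, DepTime}.
This closure contains every attribute of R1, so R1 ∩ R2 → R1. The join is lossless.

Yes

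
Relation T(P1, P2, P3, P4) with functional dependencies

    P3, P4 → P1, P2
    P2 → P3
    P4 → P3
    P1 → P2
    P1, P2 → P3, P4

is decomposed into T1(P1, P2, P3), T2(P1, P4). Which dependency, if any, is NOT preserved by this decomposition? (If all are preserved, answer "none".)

P3, P4 → P1, P2: restricted closure across fragments reaches P1, P2.
P2 → P3 lies within T1.
P4 → P3: restricted closure across fragments reaches P3.
P1 → P2 lies within T1.
P1, P2 → P3, P4: restricted closure across fragments reaches P3, P4.
Every dependency is enforceable on the fragments, so the decomposition is dependency-preserving.

none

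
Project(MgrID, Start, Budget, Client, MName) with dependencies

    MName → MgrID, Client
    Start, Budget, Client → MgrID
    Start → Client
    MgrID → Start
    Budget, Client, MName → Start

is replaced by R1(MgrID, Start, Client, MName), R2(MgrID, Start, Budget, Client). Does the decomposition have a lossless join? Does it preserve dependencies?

lossy but dependency-preserving

Lossless test: (MgrID, Start, Client)⁺ = {MgrID, Start, Client}, which is a superkey of neither fragment — lossy.
Dependency preservation: Budget, Client, MName → Start is not contained in any single fragment, but the restricted closure of its left-hand side across the fragments still reaches the right-hand side; the remaining FDs each lie inside some fragment. All dependencies are preserved.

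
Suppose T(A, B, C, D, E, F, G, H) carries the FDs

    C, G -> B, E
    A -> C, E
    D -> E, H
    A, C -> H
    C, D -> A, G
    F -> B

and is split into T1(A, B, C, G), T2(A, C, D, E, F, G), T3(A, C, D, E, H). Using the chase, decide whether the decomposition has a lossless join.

Yes

Chase test. Columns are A, B, C, D, E, F, G, H; row i has aⱼ where attribute j ∈ Ti, else bᵢⱼ.
Initial tableau (one row per fragment):
  row 1: a1 a2 a3 b14 b15 b16 a7 b18
  row 2: a1 b22 a3 a4 a5 a6 a7 b28
  row 3: a1 b32 a3 a4 a5 b36 b37 a8
Rows 1 and 2 agree on C, G; apply C, G→B, E and equate their B, E entries.
Rows 2 and 3 agree on D; apply D→E, H and equate their E, H entries.
Rows 1 and 2 agree on A, C; apply A, C→H and equate their H entries.
Rows 2 and 3 agree on C, D; apply C, D→A, G and equate their A, G entries.
Rows 1 and 3 agree on C, G; apply C, G→B, E and equate their B, E entries.
Row 2 is now all distinguished symbols — the join is lossless.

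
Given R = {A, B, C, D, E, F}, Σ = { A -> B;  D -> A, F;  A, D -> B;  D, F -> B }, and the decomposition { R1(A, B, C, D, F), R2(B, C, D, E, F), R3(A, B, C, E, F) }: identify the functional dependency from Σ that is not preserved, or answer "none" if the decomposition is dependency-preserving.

A → B lies within R1.
D → A, F lies within R1.
A, D → B lies within R1.
D, F → B lies within R1.
Every dependency is enforceable on the fragments, so the decomposition is dependency-preserving.

none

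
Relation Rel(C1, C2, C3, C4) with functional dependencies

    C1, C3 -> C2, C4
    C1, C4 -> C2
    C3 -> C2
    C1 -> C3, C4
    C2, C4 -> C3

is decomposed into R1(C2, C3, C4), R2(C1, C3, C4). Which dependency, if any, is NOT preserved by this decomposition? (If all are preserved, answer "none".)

none

C1, C3 → C2, C4: restricted closure across fragments reaches C2, C4.
C1, C4 → C2: restricted closure across fragments reaches C2.
C3 → C2 lies within R1.
C1 → C3, C4 lies within R2.
C2, C4 → C3 lies within R1.
Every dependency is enforceable on the fragments, so the decomposition is dependency-preserving.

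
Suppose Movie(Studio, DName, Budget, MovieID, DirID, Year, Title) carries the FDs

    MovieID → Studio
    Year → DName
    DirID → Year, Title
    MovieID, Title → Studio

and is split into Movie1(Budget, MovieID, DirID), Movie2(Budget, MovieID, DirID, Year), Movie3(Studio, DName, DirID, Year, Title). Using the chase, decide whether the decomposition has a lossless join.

No

Chase test. Columns are Studio, DName, Budget, MovieID, DirID, Year, Title; row i has aⱼ where attribute j ∈ Moviei, else bᵢⱼ.
Initial tableau (one row per fragment):
  row 1: b11 b12 a3 a4 a5 b16 b17
  row 2: b21 b22 a3 a4 a5 a6 b27
  row 3: a1 a2 b33 b34 a5 a6 a7
Rows 1 and 2 agree on MovieID; apply MovieID→Studio and equate their Studio entries.
Rows 2 and 3 agree on Year; apply Year→DName and equate their DName entries.
Rows 1 and 2 agree on DirID; apply DirID→Year, Title and equate their Year, Title entries.
Rows 1 and 3 agree on DirID; apply DirID→Year, Title and equate their Year, Title entries.
Rows 1 and 2 agree on Year; apply Year→DName and equate their DName entries.
No row becomes fully distinguished — the join is lossy.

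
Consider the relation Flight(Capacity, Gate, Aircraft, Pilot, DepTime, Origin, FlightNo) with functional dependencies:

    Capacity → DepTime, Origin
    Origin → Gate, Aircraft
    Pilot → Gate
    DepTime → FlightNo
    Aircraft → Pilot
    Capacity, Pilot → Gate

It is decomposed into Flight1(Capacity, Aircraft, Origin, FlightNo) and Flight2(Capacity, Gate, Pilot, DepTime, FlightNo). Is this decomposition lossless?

Common attributes: Flight1 ∩ Flight2 = {Capacity, FlightNo}.
Closure of {Capacity, FlightNo}: Capacity → DepTime, Origin applies, adding DepTime, Origin; Origin → Gate, Aircraft applies, adding Gate, Aircraft; Aircraft → Pilot applies, adding Pilot. So (Capacity, FlightNo)⁺ = {Capacity, Gate, Aircraft, Pilot, DepTime, Origin, FlightNo}.
This closure contains every attribute of Flight1, so Flight1 ∩ Flight2 → Flight1. The join is lossless.

Yes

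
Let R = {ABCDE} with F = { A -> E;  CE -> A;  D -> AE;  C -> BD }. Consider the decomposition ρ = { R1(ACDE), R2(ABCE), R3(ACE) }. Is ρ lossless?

Chase test. Columns are ABCDE; row i has aⱼ where attribute j ∈ Ri, else bᵢⱼ.
Initial tableau (one row per fragment):
  row 1: a1 b12 a3 a4 a5
  row 2: a1 a2 a3 b24 a5
  row 3: a1 b32 a3 b34 a5
Rows 1 and 2 agree on C; apply C→BD and equate their BD entries.
Rows 1 and 3 agree on C; apply C→BD and equate their BD entries.
Row 1 is now all distinguished symbols — the join is lossless.

Yes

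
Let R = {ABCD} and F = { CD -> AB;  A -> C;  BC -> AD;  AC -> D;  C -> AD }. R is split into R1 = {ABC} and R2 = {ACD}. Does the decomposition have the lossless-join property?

Common attributes: R1 ∩ R2 = {AC}.
Closure of {AC}: AC → D applies, adding D; CD → AB applies, adding B. So (AC)⁺ = {ABCD}.
This closure contains every attribute of R1, so R1 ∩ R2 → R1. The join is lossless.

Yes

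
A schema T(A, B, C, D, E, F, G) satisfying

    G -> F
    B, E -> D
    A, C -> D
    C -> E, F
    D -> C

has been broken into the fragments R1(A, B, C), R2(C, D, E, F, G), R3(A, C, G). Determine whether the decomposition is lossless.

Chase test. Columns are A, B, C, D, E, F, G; row i has aⱼ where attribute j ∈ Ri, else bᵢⱼ.
Initial tableau (one row per fragment):
  row 1: a1 a2 a3 b14 b15 b16 b17
  row 2: b21 b22 a3 a4 a5 a6 a7
  row 3: a1 b32 a3 b34 b35 b36 a7
Rows 2 and 3 agree on G; apply G→F and equate their F entries.
Rows 1 and 3 agree on A, C; apply A, C→D and equate their D entries.
Rows 1 and 2 agree on C; apply C→E, F and equate their E, F entries.
Rows 1 and 3 agree on C; apply C→E, F and equate their E, F entries.
No row becomes fully distinguished — the join is lossy.

No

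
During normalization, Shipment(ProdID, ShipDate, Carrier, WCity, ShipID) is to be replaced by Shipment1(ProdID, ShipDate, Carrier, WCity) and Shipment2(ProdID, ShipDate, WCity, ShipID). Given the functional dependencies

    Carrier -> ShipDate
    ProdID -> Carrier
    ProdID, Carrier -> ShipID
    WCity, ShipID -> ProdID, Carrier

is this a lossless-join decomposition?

Yes

Common attributes: Shipment1 ∩ Shipment2 = {ProdID, ShipDate, WCity}.
Closure of {ProdID, ShipDate, WCity}: ProdID → Carrier applies, adding Carrier; ProdID, Carrier → ShipID applies, adding ShipID. So (ProdID, ShipDate, WCity)⁺ = {ProdID, ShipDate, Carrier, WCity, ShipID}.
This closure contains every attribute of Shipment1, so Shipment1 ∩ Shipment2 → Shipment1. The join is lossless.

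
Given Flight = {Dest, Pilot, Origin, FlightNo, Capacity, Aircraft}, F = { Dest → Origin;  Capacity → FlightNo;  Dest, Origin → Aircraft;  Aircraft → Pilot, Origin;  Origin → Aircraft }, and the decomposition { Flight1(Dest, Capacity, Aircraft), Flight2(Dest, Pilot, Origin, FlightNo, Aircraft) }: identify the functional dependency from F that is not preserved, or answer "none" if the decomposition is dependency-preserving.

Check Capacity → FlightNo: no single fragment contains all of {FlightNo, Capacity}, and the restricted closure of {Capacity} across the fragments never reaches {FlightNo}.
Dest → Origin is preserved.
Dest, Origin → Aircraft is preserved.
Aircraft → Pilot, Origin is preserved.
Origin → Aircraft is preserved.

Capacity → FlightNo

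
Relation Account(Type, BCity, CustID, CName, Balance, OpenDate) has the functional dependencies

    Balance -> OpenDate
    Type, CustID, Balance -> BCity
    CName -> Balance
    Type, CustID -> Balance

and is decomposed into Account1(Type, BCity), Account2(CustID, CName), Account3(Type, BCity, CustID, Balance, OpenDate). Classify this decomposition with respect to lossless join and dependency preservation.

Lossless test (chase): applying each FD to every pair of rows produces no changes in the tableau, so no row becomes fully distinguished — the join is lossy.
Dependency preservation: the restricted closure of {CName} across the fragments never reaches {Balance}, so CName → Balance cannot be enforced without a join — not preserved.

lossy and not dependency-preserving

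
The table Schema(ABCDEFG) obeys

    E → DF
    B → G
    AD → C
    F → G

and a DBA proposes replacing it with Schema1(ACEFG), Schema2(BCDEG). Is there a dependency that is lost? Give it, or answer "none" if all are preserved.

Check AD → C: no single fragment contains all of {ACD}, and the restricted closure of {AD} across the fragments never reaches {C}.
E → DF is preserved.
B → G is preserved.
F → G is preserved.

AD → C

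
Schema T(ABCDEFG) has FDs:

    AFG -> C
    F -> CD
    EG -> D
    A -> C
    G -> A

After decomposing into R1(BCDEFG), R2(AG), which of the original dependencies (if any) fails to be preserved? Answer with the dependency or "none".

A -> C

Check A → C: no single fragment contains all of {AC}, and the restricted closure of {A} across the fragments never reaches {C}.
AFG → C is preserved.
F → CD is preserved.
EG → D is preserved.
G → A is preserved.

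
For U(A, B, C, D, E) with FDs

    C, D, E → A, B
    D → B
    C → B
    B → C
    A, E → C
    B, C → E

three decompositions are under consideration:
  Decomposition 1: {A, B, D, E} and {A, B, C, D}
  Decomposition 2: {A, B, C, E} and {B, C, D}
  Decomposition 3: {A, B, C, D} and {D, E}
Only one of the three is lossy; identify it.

Decomposition 1: common = {A, B, D}, closure = {A, B, C, D, E} → lossless.
Decomposition 2: common = {B, C}, closure = {B, C, E} → lossy.
Decomposition 3: common = {D}, closure = {A, B, C, D, E} → lossless.

Decomposition 2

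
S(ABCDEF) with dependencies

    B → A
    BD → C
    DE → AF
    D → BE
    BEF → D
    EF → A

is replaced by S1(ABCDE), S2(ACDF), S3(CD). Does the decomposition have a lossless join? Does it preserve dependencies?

Lossless test (chase): Rows 1 and 2 agree on D; apply D→BE and equate their BE entries. Rows 1 and 3 agree on D; apply D→BE and equate their BE entries. Rows 1 and 3 agree on B; apply B→A and equate their A entries. Rows 1 and 2 agree on DE; apply DE→AF and equate their AF entries. Rows 1 and 3 agree on DE; apply DE→AF and equate their AF entries. Row 1 is now all distinguished symbols — the join is lossless.
Dependency preservation: the restricted closure of {BEF} across the fragments never reaches {D}, so BEF → D cannot be enforced without a join — not preserved.

lossless but not dependency-preserving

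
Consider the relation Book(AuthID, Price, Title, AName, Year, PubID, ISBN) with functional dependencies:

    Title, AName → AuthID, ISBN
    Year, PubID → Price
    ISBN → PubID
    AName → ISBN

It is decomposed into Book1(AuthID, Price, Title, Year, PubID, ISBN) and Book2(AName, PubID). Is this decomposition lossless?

No

Common attributes: Book1 ∩ Book2 = {PubID}.
No dependency enlarges {PubID}, so (PubID)⁺ = {PubID}.
The closure contains neither all of Book1 = {AuthID, Price, Title, Year, PubID, ISBN} nor all of Book2 = {AName, PubID}, so the common attributes are not a superkey of either fragment. The join is lossy.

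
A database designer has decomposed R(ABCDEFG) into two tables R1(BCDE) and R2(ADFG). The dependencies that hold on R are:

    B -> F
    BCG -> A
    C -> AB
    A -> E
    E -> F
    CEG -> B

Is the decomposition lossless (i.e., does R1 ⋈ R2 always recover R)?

No

Common attributes: R1 ∩ R2 = {D}.
No dependency enlarges {D}, so (D)⁺ = {D}.
The closure contains neither all of R1 = {BCDE} nor all of R2 = {ADFG}, so the common attributes are not a superkey of either fragment. The join is lossy.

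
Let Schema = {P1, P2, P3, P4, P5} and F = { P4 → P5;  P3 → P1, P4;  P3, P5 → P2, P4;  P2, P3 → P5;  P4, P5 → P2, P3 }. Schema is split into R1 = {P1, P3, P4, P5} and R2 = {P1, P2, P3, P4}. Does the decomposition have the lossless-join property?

Yes

Common attributes: R1 ∩ R2 = {P1, P3, P4}.
Closure of {P1, P3, P4}: P4 → P5 applies, adding P5; P3, P5 → P2, P4 applies, adding P2. So (P1, P3, P4)⁺ = {P1, P2, P3, P4, P5}.
This closure contains every attribute of R1, so R1 ∩ R2 → R1. The join is lossless.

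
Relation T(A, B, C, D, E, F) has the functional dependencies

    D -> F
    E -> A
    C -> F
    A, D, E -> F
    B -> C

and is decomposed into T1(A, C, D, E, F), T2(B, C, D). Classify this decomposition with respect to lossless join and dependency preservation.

lossy but dependency-preserving

Lossless test: (C, D)⁺ = {C, D, F}, which is a superkey of neither fragment — lossy.
Dependency preservation: every FD's attributes lie within a single fragment, so each can be enforced locally — preserved.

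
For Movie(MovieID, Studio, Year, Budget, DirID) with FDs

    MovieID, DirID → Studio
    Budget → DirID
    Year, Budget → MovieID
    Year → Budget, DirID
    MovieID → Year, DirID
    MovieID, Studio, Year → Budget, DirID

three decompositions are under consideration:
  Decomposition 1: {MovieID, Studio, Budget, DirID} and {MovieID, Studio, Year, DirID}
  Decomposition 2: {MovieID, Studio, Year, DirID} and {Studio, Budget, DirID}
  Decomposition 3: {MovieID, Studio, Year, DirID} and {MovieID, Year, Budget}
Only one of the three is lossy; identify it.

Decomposition 2

Decomposition 1: common = {MovieID, Studio, DirID}, closure = {MovieID, Studio, Year, Budget, DirID} → lossless.
Decomposition 2: common = {Studio, DirID}, closure = {Studio, DirID} → lossy.
Decomposition 3: common = {MovieID, Year}, closure = {MovieID, Studio, Year, Budget, DirID} → lossless.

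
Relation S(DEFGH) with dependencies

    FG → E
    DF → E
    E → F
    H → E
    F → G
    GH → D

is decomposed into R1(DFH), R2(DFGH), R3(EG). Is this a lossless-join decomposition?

Chase test. Columns are DEFGH; row i has aⱼ where attribute j ∈ Ri, else bᵢⱼ.
Initial tableau (one row per fragment):
  row 1: a1 b12 a3 b14 a5
  row 2: a1 b22 a3 a4 a5
  row 3: b31 a2 b33 a4 b35
Rows 1 and 2 agree on DF; apply DF→E and equate their E entries.
Rows 1 and 2 agree on F; apply F→G and equate their G entries.
No row becomes fully distinguished — the join is lossy.

No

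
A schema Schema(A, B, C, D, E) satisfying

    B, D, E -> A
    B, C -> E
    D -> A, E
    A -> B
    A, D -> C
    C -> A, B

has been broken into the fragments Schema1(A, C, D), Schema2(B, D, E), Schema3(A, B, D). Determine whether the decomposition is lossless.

Yes

Chase test. Columns are A, B, C, D, E; row i has aⱼ where attribute j ∈ Schemai, else bᵢⱼ.
Initial tableau (one row per fragment):
  row 1: a1 b12 a3 a4 b15
  row 2: b21 a2 b23 a4 a5
  row 3: a1 a2 b33 a4 b35
Rows 1 and 2 agree on D; apply D→A, E and equate their A, E entries.
Rows 1 and 3 agree on D; apply D→A, E and equate their A, E entries.
Rows 1 and 2 agree on A; apply A→B and equate their B entries.
Rows 1 and 2 agree on A, D; apply A, D→C and equate their C entries.
Rows 1 and 3 agree on A, D; apply A, D→C and equate their C entries.
Row 1 is now all distinguished symbols — the join is lossless.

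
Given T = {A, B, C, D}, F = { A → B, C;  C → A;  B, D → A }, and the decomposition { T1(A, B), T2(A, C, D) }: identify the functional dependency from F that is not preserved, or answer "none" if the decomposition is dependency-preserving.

Check B, D → A: no single fragment contains all of {A, B, D}, and the restricted closure of {B, D} across the fragments never reaches {A}.
A → B, C is preserved.
C → A is preserved.

B, D → A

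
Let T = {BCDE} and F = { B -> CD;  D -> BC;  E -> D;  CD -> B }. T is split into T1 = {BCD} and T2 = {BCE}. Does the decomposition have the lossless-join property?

Yes

Common attributes: T1 ∩ T2 = {BC}.
Closure of {BC}: B → CD applies, adding D. So (BC)⁺ = {BCD}.
This closure contains every attribute of T1, so T1 ∩ T2 → T1. The join is lossless.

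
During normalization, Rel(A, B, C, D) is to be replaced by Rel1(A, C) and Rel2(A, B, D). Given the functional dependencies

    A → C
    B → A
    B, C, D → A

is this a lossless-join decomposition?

Common attributes: Rel1 ∩ Rel2 = {A}.
Closure of {A}: A → C applies, adding C. So (A)⁺ = {A, C}.
This closure contains every attribute of Rel1, so Rel1 ∩ Rel2 → Rel1. The join is lossless.

Yes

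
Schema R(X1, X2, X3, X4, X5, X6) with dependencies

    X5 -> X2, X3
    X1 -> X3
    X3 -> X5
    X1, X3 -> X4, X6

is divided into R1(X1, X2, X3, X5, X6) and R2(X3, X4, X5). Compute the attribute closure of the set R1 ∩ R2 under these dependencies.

R1 ∩ R2 = {X3, X5}.
X5 → X2, X3 applies, adding X2
Closure: {X2, X3, X5}.

X2, X3, X5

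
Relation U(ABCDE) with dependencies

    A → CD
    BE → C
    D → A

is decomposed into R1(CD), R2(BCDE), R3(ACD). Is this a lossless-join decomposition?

Chase test. Columns are ABCDE; row i has aⱼ where attribute j ∈ Ri, else bᵢⱼ.
Initial tableau (one row per fragment):
  row 1: b11 b12 a3 a4 b15
  row 2: b21 a2 a3 a4 a5
  row 3: a1 b32 a3 a4 b35
Rows 1 and 2 agree on D; apply D→A and equate their A entries.
Rows 1 and 3 agree on D; apply D→A and equate their A entries.
Row 2 is now all distinguished symbols — the join is lossless.

Yes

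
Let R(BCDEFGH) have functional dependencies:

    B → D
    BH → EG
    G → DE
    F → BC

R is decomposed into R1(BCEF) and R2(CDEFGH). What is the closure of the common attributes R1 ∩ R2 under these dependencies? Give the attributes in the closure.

R1 ∩ R2 = {CEF}.
F → BC applies, adding B
B → D applies, adding D
Closure: {BCDEF}.

BCDEF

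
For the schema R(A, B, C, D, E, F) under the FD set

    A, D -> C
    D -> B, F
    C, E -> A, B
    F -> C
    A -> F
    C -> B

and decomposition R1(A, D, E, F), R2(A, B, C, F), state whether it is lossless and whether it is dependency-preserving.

Lossless test: (A, F)⁺ = {A, B, C, F}, which contains all of one fragment — lossless.
Dependency preservation: the restricted closure of {C, E} across the fragments never reaches {A, B}, so C, E → A, B cannot be enforced without a join — not preserved.

lossless but not dependency-preserving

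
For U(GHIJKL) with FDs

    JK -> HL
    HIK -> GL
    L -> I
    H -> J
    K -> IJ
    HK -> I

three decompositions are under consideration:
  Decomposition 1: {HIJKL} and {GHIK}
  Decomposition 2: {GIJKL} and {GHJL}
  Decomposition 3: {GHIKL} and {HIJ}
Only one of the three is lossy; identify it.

Decomposition 2

Decomposition 1: common = {HIK}, closure = {GHIJKL} → lossless.
Decomposition 2: common = {GJL}, closure = {GIJL} → lossy.
Decomposition 3: common = {HI}, closure = {HIJ} → lossless.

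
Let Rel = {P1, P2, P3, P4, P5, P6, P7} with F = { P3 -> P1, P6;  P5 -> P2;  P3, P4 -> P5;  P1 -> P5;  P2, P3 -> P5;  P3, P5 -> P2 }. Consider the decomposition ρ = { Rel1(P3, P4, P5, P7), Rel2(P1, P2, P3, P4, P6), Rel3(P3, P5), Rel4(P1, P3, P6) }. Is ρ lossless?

Yes

Chase test. Columns are P1, P2, P3, P4, P5, P6, P7; row i has aⱼ where attribute j ∈ Reli, else bᵢⱼ.
Initial tableau (one row per fragment):
  row 1: b11 b12 a3 a4 a5 b16 a7
  row 2: a1 a2 a3 a4 b25 a6 b27
  row 3: b31 b32 a3 b34 a5 b36 b37
  row 4: a1 b42 a3 b44 b45 a6 b47
Rows 1 and 2 agree on P3; apply P3→P1, P6 and equate their P1, P6 entries.
Rows 1 and 3 agree on P3; apply P3→P1, P6 and equate their P1, P6 entries.
Rows 1 and 3 agree on P5; apply P5→P2 and equate their P2 entries.
Rows 1 and 2 agree on P3, P4; apply P3, P4→P5 and equate their P5 entries.
Rows 1 and 4 agree on P1; apply P1→P5 and equate their P5 entries.
Rows 1 and 2 agree on P3, P5; apply P3, P5→P2 and equate their P2 entries.
Rows 1 and 4 agree on P3, P5; apply P3, P5→P2 and equate their P2 entries.
Row 1 is now all distinguished symbols — the join is lossless.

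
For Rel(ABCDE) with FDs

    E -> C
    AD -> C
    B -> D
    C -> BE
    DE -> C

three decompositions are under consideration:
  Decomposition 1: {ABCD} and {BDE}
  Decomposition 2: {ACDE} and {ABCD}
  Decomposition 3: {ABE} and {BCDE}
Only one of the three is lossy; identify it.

Decomposition 1

Decomposition 1: common = {BD}, closure = {BD} → lossy.
Decomposition 2: common = {ACD}, closure = {ABCDE} → lossless.
Decomposition 3: common = {BE}, closure = {BCDE} → lossless.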